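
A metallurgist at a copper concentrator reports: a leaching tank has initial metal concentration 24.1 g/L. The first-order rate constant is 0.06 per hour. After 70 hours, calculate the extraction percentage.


Compute the exponent:
-k * t = -0.06 * 70 = -4.2
Remaining concentration:
C = 24.1 * exp(-4.2)
= 24.1 * 0.01499557682
= 0.3613934014 g/L
Extracted = 24.1 - 0.3613934014 = 23.7386066 g/L
Extraction % = 23.7386066 / 24.1 * 100
= 98.5004%

98.5004%


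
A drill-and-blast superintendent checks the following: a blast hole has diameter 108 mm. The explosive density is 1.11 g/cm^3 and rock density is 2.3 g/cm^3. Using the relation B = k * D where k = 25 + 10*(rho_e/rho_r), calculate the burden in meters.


3.2212 m

First, compute k:
rho_e / rho_r = 1.11 / 2.3 = 0.4826086957
k = 25 + 10 * 0.4826086957 = 29.82608696
Then, compute burden:
B = k * D / 1000 = 29.82608696 * 108 / 1000
= 3221.217391 / 1000
= 3.2212 m


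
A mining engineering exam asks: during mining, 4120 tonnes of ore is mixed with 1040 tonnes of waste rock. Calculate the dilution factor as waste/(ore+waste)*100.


20.155%

Total material = ore + waste
= 4120 + 1040 = 5160 tonnes
Dilution = waste / total * 100
= 1040 / 5160 * 100
= 0.2015503876 * 100
= 20.155%


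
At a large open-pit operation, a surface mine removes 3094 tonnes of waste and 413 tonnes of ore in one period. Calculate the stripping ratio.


7.4915

Stripping ratio = waste tonnage / ore tonnage
= 3094 / 413
= 7.4915


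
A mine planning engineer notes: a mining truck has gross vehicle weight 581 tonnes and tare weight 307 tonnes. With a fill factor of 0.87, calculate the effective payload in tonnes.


Maximum payload = gross - tare
= 581 - 307 = 274 tonnes
Effective payload = max payload * fill factor
= 274 * 0.87
= 238.38 tonnes

238.38 tonnes


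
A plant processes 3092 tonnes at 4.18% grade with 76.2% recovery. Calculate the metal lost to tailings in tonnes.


30.7605 tonnes

Total metal in feed:
= 3092 * 4.18 / 100 = 129.2456 tonnes
Metal recovered:
= 129.2456 * 76.2 / 100 = 98.4851472 tonnes
Metal lost to tailings:
= 129.2456 - 98.4851472
= 30.7605 tonnes


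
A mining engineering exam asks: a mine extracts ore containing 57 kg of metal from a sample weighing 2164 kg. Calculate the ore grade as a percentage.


Ore grade = (metal mass / ore mass) * 100
= (57 / 2164) * 100
= 0.02634011091 * 100
= 2.634%

2.634%


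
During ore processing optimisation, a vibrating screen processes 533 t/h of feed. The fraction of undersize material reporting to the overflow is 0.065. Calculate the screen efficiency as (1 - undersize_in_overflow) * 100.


93.5%

Screen efficiency = (1 - fraction of undersize in overflow) * 100
= (1 - 0.065) * 100
= 0.935 * 100
= 93.5%


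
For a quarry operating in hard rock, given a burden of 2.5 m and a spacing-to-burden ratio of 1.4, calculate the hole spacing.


3.5 m

Spacing = burden * ratio
= 2.5 * 1.4
= 3.5 m


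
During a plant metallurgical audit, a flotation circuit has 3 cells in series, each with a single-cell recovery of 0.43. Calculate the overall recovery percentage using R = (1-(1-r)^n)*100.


Complement of single-cell recovery:
1 - r = 1 - 0.43 = 0.57
Raise to power n:
(1 - r)^3 = 0.57^3 = 0.185193
Overall recovery:
R = (1 - 0.185193) * 100
= 81.4807%

81.4807%


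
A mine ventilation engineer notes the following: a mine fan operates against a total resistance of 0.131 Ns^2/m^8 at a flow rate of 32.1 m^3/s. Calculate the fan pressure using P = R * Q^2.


Compute Q^2:
Q^2 = 32.1^2 = 1030.41
Compute pressure:
P = R * Q^2 = 0.131 * 1030.41
= 134.9837 Pa

134.9837 Pa


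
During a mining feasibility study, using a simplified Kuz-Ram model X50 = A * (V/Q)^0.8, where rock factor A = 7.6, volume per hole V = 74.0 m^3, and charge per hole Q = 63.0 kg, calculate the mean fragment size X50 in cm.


Compute V/Q:
V/Q = 74.0 / 63.0 = 1.174603175
Raise to the power 0.8:
(V/Q)^0.8 = 1.174603175^0.8 = 1.137399247
Multiply by A:
X50 = 7.6 * 1.137399247
= 8.6442 cm

8.6442 cm


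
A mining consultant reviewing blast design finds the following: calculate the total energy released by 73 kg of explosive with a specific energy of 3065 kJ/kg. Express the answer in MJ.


223.745 MJ

Energy = mass * specific_energy / 1000
= 73 * 3065 / 1000
= 223745 / 1000
= 223.745 MJ


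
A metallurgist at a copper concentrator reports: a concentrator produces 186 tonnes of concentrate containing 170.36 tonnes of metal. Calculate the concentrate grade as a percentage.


Grade = (metal in concentrate / concentrate mass) * 100
= (170.36 / 186) * 100
= 0.9159139785 * 100
= 91.5914%

91.5914%


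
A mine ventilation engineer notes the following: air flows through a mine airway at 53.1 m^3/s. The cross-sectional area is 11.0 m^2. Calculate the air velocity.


Velocity = flow rate / cross-sectional area
= 53.1 / 11.0
= 4.8273 m/s

4.8273 m/s


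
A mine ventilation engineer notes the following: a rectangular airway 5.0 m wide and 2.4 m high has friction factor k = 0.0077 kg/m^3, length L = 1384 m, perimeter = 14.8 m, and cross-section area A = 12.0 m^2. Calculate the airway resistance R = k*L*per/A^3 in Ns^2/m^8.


0.0913 Ns^2/m^8

Compute the numerator:
k * L * per = 0.0077 * 1384 * 14.8
= 157.72064
Compute the denominator:
A^3 = 12.0^3 = 1728
Resistance:
R = 157.72064 / 1728
= 0.0913 Ns^2/m^8


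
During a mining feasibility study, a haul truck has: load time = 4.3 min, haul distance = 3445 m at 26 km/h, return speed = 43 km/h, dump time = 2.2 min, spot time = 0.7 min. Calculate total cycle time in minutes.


19.957 min

Convert haul speed to m/min: 26 * 1000/60 = 433.3333333 m/min
Haul time = 3445 / 433.3333333 = 7.95 min
Convert return speed to m/min: 43 * 1000/60 = 716.6666667 m/min
Return time = 3445 / 716.6666667 = 4.806976744 min
Total cycle time:
= 4.3 + 7.95 + 2.2 + 4.806976744 + 0.7
= 19.957 min


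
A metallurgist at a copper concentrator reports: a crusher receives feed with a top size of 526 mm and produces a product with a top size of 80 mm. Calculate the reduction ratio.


Reduction ratio = feed size / product size
= 526 / 80
= 6.575

6.575


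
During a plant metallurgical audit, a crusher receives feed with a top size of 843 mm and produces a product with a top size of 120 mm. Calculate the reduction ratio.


7.025

Reduction ratio = feed size / product size
= 843 / 120
= 7.025


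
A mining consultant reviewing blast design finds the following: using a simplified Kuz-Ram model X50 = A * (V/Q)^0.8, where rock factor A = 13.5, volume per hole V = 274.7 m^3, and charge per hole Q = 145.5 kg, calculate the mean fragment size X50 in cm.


Compute V/Q:
V/Q = 274.7 / 145.5 = 1.887972509
Raise to the power 0.8:
(V/Q)^0.8 = 1.887972509^0.8 = 1.662633523
Multiply by A:
X50 = 13.5 * 1.662633523
= 22.4456 cm

22.4456 cm


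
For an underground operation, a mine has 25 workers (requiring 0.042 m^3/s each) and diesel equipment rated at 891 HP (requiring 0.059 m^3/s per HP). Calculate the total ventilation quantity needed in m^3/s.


Airflow for workers:
Q_people = 25 * 0.042 = 1.05 m^3/s
Airflow for diesel equipment:
Q_diesel = 891 * 0.059 = 52.569 m^3/s
Total ventilation:
Q_total = 1.05 + 52.569
= 53.619 m^3/s

53.619 m^3/s


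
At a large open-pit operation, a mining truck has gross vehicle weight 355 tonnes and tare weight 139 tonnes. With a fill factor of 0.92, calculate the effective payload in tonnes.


Maximum payload = gross - tare
= 355 - 139 = 216 tonnes
Effective payload = max payload * fill factor
= 216 * 0.92
= 198.72 tonnes

198.72 tonnes


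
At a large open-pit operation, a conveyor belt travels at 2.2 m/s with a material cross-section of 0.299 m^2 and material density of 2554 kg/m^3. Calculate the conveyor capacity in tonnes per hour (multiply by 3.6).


Volumetric flow = speed * area
= 2.2 * 0.299 = 0.6578 m^3/s
Mass flow = volumetric * density
= 0.6578 * 2554 = 1680.0212 kg/s
Convert to t/h: multiply by 3.6
Capacity = 1680.0212 * 3.6
= 6048.0763 t/h

6048.0763 t/h


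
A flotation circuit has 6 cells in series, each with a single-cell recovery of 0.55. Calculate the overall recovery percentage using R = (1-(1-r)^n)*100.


Complement of single-cell recovery:
1 - r = 1 - 0.55 = 0.45
Raise to power n:
(1 - r)^6 = 0.45^6 = 0.008303765625
Overall recovery:
R = (1 - 0.008303765625) * 100
= 99.1696%

99.1696%


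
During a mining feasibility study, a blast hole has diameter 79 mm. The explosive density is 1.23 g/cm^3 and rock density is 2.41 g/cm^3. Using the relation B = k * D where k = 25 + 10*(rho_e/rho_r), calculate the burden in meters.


First, compute k:
rho_e / rho_r = 1.23 / 2.41 = 0.510373444
k = 25 + 10 * 0.510373444 = 30.10373444
Then, compute burden:
B = k * D / 1000 = 30.10373444 * 79 / 1000
= 2378.195021 / 1000
= 2.3782 m

2.3782 m


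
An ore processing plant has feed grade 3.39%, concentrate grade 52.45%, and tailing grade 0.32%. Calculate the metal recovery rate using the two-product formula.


91.1164%

Using the two-product formula:
R = 100 * c * (f - t) / (f * (c - t))
Numerator = 100 * 52.45 * (3.39 - 0.32)
= 100 * 52.45 * 3.07
= 16102.15
Denominator = 3.39 * (52.45 - 0.32)
= 3.39 * 52.13
= 176.7207
R = 16102.15 / 176.7207
= 91.1164%


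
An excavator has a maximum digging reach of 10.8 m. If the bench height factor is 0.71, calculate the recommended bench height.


7.668 m

Bench height = reach * factor
= 10.8 * 0.71
= 7.668 m


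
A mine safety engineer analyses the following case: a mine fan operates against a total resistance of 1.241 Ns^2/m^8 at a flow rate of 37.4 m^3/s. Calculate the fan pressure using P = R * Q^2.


Compute Q^2:
Q^2 = 37.4^2 = 1398.76
Compute pressure:
P = R * Q^2 = 1.241 * 1398.76
= 1735.8612 Pa

1735.8612 Pa


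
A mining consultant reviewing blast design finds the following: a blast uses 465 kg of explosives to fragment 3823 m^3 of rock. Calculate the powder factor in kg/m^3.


Powder factor = explosive mass / rock volume
= 465 / 3823
= 0.1216 kg/m^3

0.1216 kg/m^3


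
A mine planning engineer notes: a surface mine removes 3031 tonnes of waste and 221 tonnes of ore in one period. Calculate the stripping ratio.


Stripping ratio = waste tonnage / ore tonnage
= 3031 / 221
= 13.7149

13.7149


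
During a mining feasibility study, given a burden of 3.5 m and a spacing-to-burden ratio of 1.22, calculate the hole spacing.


4.27 m

Spacing = burden * ratio
= 3.5 * 1.22
= 4.27 m


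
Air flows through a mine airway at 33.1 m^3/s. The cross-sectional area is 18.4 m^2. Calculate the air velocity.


Velocity = flow rate / cross-sectional area
= 33.1 / 18.4
= 1.7989 m/s

1.7989 m/s


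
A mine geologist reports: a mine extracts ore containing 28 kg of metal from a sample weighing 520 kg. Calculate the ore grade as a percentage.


Ore grade = (metal mass / ore mass) * 100
= (28 / 520) * 100
= 0.05384615385 * 100
= 5.3846%

5.3846%


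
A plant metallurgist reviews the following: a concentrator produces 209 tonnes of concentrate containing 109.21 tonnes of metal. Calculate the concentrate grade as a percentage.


52.2536%

Grade = (metal in concentrate / concentrate mass) * 100
= (109.21 / 209) * 100
= 0.5225358852 * 100
= 52.2536%


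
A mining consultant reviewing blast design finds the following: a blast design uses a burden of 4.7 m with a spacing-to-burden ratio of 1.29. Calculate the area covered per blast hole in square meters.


First, find the spacing:
Spacing = burden * ratio = 4.7 * 1.29
= 6.063 m
Then, calculate the area:
Area = burden * spacing = 4.7 * 6.063
= 28.4961 m^2

28.4961 m^2


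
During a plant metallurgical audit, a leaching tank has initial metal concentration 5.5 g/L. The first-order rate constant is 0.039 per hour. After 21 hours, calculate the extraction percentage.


55.9128%

Compute the exponent:
-k * t = -0.039 * 21 = -0.819
Remaining concentration:
C = 5.5 * exp(-0.819)
= 5.5 * 0.4408723064
= 2.424797685 g/L
Extracted = 5.5 - 2.424797685 = 3.075202315 g/L
Extraction % = 3.075202315 / 5.5 * 100
= 55.9128%


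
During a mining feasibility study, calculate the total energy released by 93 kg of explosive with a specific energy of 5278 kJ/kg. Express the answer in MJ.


Energy = mass * specific_energy / 1000
= 93 * 5278 / 1000
= 490854 / 1000
= 490.854 MJ

490.854 MJ


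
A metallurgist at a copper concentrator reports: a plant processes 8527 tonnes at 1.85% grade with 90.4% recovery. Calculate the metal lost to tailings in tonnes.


15.144 tonnes

Total metal in feed:
= 8527 * 1.85 / 100 = 157.7495 tonnes
Metal recovered:
= 157.7495 * 90.4 / 100 = 142.605548 tonnes
Metal lost to tailings:
= 157.7495 - 142.605548
= 15.144 tonnes


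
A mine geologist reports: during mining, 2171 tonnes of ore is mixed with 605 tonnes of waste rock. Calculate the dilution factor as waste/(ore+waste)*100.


Total material = ore + waste
= 2171 + 605 = 2776 tonnes
Dilution = waste / total * 100
= 605 / 2776 * 100
= 0.2179394813 * 100
= 21.7939%

21.7939%


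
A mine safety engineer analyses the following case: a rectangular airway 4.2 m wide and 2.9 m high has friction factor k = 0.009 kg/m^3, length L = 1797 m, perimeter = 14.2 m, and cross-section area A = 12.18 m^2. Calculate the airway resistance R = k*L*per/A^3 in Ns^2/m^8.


0.1271 Ns^2/m^8

Compute the numerator:
k * L * per = 0.009 * 1797 * 14.2
= 229.6566
Compute the denominator:
A^3 = 12.18^3 = 1806.932232
Resistance:
R = 229.6566 / 1806.932232
= 0.1271 Ns^2/m^8


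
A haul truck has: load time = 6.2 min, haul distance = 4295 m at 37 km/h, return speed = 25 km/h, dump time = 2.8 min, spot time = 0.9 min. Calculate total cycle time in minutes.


27.1729 min

Convert haul speed to m/min: 37 * 1000/60 = 616.6666667 m/min
Haul time = 4295 / 616.6666667 = 6.964864865 min
Convert return speed to m/min: 25 * 1000/60 = 416.6666667 m/min
Return time = 4295 / 416.6666667 = 10.308 min
Total cycle time:
= 6.2 + 6.964864865 + 2.8 + 10.308 + 0.9
= 27.1729 min


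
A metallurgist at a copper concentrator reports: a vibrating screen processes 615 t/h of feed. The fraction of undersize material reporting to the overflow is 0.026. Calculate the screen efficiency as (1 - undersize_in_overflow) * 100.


Screen efficiency = (1 - fraction of undersize in overflow) * 100
= (1 - 0.026) * 100
= 0.974 * 100
= 97.4%

97.4%


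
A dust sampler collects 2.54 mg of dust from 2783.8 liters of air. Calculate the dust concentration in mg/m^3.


Convert liters to m^3: 1 m^3 = 1000 L
Concentration = mass / volume * 1000
= 2.54 / 2783.8 * 1000
= 0.0009124218694 * 1000
= 0.9124 mg/m^3

0.9124 mg/m^3


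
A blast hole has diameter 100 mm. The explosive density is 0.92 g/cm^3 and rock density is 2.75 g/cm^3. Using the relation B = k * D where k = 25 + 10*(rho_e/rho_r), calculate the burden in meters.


2.8345 m

First, compute k:
rho_e / rho_r = 0.92 / 2.75 = 0.3345454545
k = 25 + 10 * 0.3345454545 = 28.34545455
Then, compute burden:
B = k * D / 1000 = 28.34545455 * 100 / 1000
= 2834.545455 / 1000
= 2.8345 m


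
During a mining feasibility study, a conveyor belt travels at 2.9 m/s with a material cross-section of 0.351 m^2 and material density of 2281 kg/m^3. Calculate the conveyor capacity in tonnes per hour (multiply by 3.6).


Volumetric flow = speed * area
= 2.9 * 0.351 = 1.0179 m^3/s
Mass flow = volumetric * density
= 1.0179 * 2281 = 2321.8299 kg/s
Convert to t/h: multiply by 3.6
Capacity = 2321.8299 * 3.6
= 8358.5876 t/h

8358.5876 t/h


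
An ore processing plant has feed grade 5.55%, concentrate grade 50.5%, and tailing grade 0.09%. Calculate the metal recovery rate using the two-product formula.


98.554%

Using the two-product formula:
R = 100 * c * (f - t) / (f * (c - t))
Numerator = 100 * 50.5 * (5.55 - 0.09)
= 100 * 50.5 * 5.46
= 27573.0
Denominator = 5.55 * (50.5 - 0.09)
= 5.55 * 50.41
= 279.7755
R = 27573.0 / 279.7755
= 98.554%


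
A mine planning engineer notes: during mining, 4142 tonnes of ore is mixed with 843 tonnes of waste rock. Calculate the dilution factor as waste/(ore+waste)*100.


Total material = ore + waste
= 4142 + 843 = 4985 tonnes
Dilution = waste / total * 100
= 843 / 4985 * 100
= 0.169107322 * 100
= 16.9107%

16.9107%


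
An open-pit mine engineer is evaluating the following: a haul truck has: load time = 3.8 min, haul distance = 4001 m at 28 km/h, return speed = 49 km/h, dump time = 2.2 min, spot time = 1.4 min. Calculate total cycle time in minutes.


Convert haul speed to m/min: 28 * 1000/60 = 466.6666667 m/min
Haul time = 4001 / 466.6666667 = 8.573571429 min
Convert return speed to m/min: 49 * 1000/60 = 816.6666667 m/min
Return time = 4001 / 816.6666667 = 4.899183673 min
Total cycle time:
= 3.8 + 8.573571429 + 2.2 + 4.899183673 + 1.4
= 20.8728 min

20.8728 min


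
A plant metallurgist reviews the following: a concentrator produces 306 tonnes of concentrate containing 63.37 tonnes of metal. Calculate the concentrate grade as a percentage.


20.7092%

Grade = (metal in concentrate / concentrate mass) * 100
= (63.37 / 306) * 100
= 0.2070915033 * 100
= 20.7092%


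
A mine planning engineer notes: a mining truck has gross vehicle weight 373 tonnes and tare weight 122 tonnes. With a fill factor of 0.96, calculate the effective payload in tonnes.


240.96 tonnes

Maximum payload = gross - tare
= 373 - 122 = 251 tonnes
Effective payload = max payload * fill factor
= 251 * 0.96
= 240.96 tonnes


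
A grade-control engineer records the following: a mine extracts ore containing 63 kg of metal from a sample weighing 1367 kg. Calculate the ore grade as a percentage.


4.6086%

Ore grade = (metal mass / ore mass) * 100
= (63 / 1367) * 100
= 0.04608632041 * 100
= 4.6086%


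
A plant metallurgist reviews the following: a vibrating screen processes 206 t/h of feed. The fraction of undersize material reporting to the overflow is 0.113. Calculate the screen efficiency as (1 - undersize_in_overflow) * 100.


88.7%

Screen efficiency = (1 - fraction of undersize in overflow) * 100
= (1 - 0.113) * 100
= 0.887 * 100
= 88.7%


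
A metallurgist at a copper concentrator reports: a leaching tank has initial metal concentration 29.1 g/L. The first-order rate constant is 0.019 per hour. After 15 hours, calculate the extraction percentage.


24.7986%

Compute the exponent:
-k * t = -0.019 * 15 = -0.285
Remaining concentration:
C = 29.1 * exp(-0.285)
= 29.1 * 0.7520142543
= 21.8836148 g/L
Extracted = 29.1 - 21.8836148 = 7.216385199 g/L
Extraction % = 7.216385199 / 29.1 * 100
= 24.7986%


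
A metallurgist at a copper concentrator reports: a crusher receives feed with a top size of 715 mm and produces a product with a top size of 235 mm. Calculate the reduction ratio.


3.0426

Reduction ratio = feed size / product size
= 715 / 235
= 3.0426


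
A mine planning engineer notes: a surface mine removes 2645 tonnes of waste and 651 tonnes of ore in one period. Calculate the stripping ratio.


Stripping ratio = waste tonnage / ore tonnage
= 2645 / 651
= 4.063

4.063


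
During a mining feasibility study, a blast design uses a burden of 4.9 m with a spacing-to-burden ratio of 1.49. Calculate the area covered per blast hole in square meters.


35.7749 m^2

First, find the spacing:
Spacing = burden * ratio = 4.9 * 1.49
= 7.301 m
Then, calculate the area:
Area = burden * spacing = 4.9 * 7.301
= 35.7749 m^2


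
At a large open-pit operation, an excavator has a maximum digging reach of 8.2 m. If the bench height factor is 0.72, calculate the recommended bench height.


Bench height = reach * factor
= 8.2 * 0.72
= 5.904 m

5.904 m


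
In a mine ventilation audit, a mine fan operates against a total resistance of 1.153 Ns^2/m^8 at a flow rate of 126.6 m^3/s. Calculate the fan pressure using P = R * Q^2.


Compute Q^2:
Q^2 = 126.6^2 = 16027.56
Compute pressure:
P = R * Q^2 = 1.153 * 16027.56
= 18479.7767 Pa

18479.7767 Pa


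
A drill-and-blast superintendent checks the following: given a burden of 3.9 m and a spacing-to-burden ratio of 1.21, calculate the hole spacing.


4.719 m

Spacing = burden * ratio
= 3.9 * 1.21
= 4.719 m


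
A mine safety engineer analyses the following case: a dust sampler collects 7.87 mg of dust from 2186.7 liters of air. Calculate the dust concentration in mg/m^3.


3.599 mg/m^3

Convert liters to m^3: 1 m^3 = 1000 L
Concentration = mass / volume * 1000
= 7.87 / 2186.7 * 1000
= 0.003599030503 * 1000
= 3.599 mg/m^3


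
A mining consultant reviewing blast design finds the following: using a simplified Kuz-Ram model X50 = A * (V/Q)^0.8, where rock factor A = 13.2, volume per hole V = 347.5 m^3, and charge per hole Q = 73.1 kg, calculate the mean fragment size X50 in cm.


45.9414 cm

Compute V/Q:
V/Q = 347.5 / 73.1 = 4.75376197
Raise to the power 0.8:
(V/Q)^0.8 = 4.75376197^0.8 = 3.480406296
Multiply by A:
X50 = 13.2 * 3.480406296
= 45.9414 cm


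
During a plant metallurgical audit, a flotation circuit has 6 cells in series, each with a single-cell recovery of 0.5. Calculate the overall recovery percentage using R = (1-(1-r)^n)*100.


98.4375%

Complement of single-cell recovery:
1 - r = 1 - 0.5 = 0.5
Raise to power n:
(1 - r)^6 = 0.5^6 = 0.015625
Overall recovery:
R = (1 - 0.015625) * 100
= 98.4375%


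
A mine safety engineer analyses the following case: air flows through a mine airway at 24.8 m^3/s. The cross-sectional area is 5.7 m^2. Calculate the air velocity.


Velocity = flow rate / cross-sectional area
= 24.8 / 5.7
= 4.3509 m/s

4.3509 m/s


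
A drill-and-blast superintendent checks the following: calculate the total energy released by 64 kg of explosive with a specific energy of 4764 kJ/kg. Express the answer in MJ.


Energy = mass * specific_energy / 1000
= 64 * 4764 / 1000
= 304896 / 1000
= 304.896 MJ

304.896 MJ


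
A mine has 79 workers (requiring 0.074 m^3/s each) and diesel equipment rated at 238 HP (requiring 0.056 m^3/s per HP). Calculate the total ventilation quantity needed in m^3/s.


Airflow for workers:
Q_people = 79 * 0.074 = 5.846 m^3/s
Airflow for diesel equipment:
Q_diesel = 238 * 0.056 = 13.328 m^3/s
Total ventilation:
Q_total = 5.846 + 13.328
= 19.174 m^3/s

19.174 m^3/s


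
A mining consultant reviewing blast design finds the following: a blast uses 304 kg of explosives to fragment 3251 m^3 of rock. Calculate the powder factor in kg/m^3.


Powder factor = explosive mass / rock volume
= 304 / 3251
= 0.0935 kg/m^3

0.0935 kg/m^3


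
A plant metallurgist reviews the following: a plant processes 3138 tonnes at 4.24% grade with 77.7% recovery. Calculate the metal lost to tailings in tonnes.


29.6704 tonnes

Total metal in feed:
= 3138 * 4.24 / 100 = 133.0512 tonnes
Metal recovered:
= 133.0512 * 77.7 / 100 = 103.3807824 tonnes
Metal lost to tailings:
= 133.0512 - 103.3807824
= 29.6704 tonnes


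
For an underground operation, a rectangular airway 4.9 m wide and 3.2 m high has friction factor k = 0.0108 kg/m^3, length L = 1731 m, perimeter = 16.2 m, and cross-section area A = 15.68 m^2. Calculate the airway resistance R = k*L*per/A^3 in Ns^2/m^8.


Compute the numerator:
k * L * per = 0.0108 * 1731 * 16.2
= 302.85576
Compute the denominator:
A^3 = 15.68^3 = 3855.122432
Resistance:
R = 302.85576 / 3855.122432
= 0.0786 Ns^2/m^8

0.0786 Ns^2/m^8


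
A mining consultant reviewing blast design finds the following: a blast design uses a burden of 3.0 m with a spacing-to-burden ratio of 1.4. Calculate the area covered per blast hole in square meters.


12.6 m^2

First, find the spacing:
Spacing = burden * ratio = 3.0 * 1.4
= 4.2 m
Then, calculate the area:
Area = burden * spacing = 3.0 * 4.2
= 12.6 m^2


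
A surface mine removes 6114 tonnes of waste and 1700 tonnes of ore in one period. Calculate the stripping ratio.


Stripping ratio = waste tonnage / ore tonnage
= 6114 / 1700
= 3.5965

3.5965


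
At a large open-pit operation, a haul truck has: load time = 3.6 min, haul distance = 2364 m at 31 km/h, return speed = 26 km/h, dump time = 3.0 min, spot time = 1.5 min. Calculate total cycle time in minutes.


18.1309 min

Convert haul speed to m/min: 31 * 1000/60 = 516.6666667 m/min
Haul time = 2364 / 516.6666667 = 4.575483871 min
Convert return speed to m/min: 26 * 1000/60 = 433.3333333 m/min
Return time = 2364 / 433.3333333 = 5.455384615 min
Total cycle time:
= 3.6 + 4.575483871 + 3.0 + 5.455384615 + 1.5
= 18.1309 min


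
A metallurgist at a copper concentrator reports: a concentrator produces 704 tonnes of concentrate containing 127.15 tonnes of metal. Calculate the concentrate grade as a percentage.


Grade = (metal in concentrate / concentrate mass) * 100
= (127.15 / 704) * 100
= 0.1806107955 * 100
= 18.0611%

18.0611%


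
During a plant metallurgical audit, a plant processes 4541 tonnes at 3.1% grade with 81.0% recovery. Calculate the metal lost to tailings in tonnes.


Total metal in feed:
= 4541 * 3.1 / 100 = 140.771 tonnes
Metal recovered:
= 140.771 * 81.0 / 100 = 114.02451 tonnes
Metal lost to tailings:
= 140.771 - 114.02451
= 26.7465 tonnes

26.7465 tonnes


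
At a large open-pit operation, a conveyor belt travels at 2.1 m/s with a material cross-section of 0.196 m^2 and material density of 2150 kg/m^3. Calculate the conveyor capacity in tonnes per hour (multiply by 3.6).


Volumetric flow = speed * area
= 2.1 * 0.196 = 0.4116 m^3/s
Mass flow = volumetric * density
= 0.4116 * 2150 = 884.94 kg/s
Convert to t/h: multiply by 3.6
Capacity = 884.94 * 3.6
= 3185.784 t/h

3185.784 t/h


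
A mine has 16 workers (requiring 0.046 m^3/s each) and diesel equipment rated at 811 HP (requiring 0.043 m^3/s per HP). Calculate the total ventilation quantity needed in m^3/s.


35.609 m^3/s

Airflow for workers:
Q_people = 16 * 0.046 = 0.736 m^3/s
Airflow for diesel equipment:
Q_diesel = 811 * 0.043 = 34.873 m^3/s
Total ventilation:
Q_total = 0.736 + 34.873
= 35.609 m^3/s


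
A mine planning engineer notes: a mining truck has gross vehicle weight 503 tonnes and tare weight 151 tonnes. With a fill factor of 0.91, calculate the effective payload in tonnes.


Maximum payload = gross - tare
= 503 - 151 = 352 tonnes
Effective payload = max payload * fill factor
= 352 * 0.91
= 320.32 tonnes

320.32 tonnes


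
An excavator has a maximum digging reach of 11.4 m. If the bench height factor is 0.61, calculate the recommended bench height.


6.954 m

Bench height = reach * factor
= 11.4 * 0.61
= 6.954 m


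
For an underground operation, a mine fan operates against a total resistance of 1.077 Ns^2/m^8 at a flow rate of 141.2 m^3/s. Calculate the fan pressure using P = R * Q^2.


Compute Q^2:
Q^2 = 141.2^2 = 19937.44
Compute pressure:
P = R * Q^2 = 1.077 * 19937.44
= 21472.6229 Pa

21472.6229 Pa


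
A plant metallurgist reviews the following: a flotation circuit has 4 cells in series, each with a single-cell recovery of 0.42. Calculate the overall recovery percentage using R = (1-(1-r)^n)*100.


88.6835%

Complement of single-cell recovery:
1 - r = 1 - 0.42 = 0.58
Raise to power n:
(1 - r)^4 = 0.58^4 = 0.11316496
Overall recovery:
R = (1 - 0.11316496) * 100
= 88.6835%


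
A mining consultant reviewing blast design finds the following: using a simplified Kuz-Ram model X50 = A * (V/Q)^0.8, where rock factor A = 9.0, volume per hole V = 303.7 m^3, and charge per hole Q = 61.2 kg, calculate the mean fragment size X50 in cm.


Compute V/Q:
V/Q = 303.7 / 61.2 = 4.962418301
Raise to the power 0.8:
(V/Q)^0.8 = 4.962418301^0.8 = 3.602091129
Multiply by A:
X50 = 9.0 * 3.602091129
= 32.4188 cm

32.4188 cm


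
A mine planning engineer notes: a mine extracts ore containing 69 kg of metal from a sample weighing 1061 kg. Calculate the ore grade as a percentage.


Ore grade = (metal mass / ore mass) * 100
= (69 / 1061) * 100
= 0.06503298775 * 100
= 6.5033%

6.5033%


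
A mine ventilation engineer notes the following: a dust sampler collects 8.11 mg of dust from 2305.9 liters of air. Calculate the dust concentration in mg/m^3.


Convert liters to m^3: 1 m^3 = 1000 L
Concentration = mass / volume * 1000
= 8.11 / 2305.9 * 1000
= 0.00351706492 * 1000
= 3.5171 mg/m^3

3.5171 mg/m^3


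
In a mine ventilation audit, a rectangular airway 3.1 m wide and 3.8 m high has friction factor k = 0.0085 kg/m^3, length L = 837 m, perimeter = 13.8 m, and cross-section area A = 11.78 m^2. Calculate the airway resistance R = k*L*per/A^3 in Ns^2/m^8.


0.0601 Ns^2/m^8

Compute the numerator:
k * L * per = 0.0085 * 837 * 13.8
= 98.1801
Compute the denominator:
A^3 = 11.78^3 = 1634.691752
Resistance:
R = 98.1801 / 1634.691752
= 0.0601 Ns^2/m^8


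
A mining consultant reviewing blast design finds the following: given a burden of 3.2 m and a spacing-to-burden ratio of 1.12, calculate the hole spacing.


Spacing = burden * ratio
= 3.2 * 1.12
= 3.584 m

3.584 m


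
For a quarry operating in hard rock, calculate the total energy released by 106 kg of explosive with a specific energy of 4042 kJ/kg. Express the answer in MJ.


428.452 MJ

Energy = mass * specific_energy / 1000
= 106 * 4042 / 1000
= 428452 / 1000
= 428.452 MJ


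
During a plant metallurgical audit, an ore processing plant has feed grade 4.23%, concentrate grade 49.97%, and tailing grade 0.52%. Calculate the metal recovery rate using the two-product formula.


Using the two-product formula:
R = 100 * c * (f - t) / (f * (c - t))
Numerator = 100 * 49.97 * (4.23 - 0.52)
= 100 * 49.97 * 3.71
= 18538.87
Denominator = 4.23 * (49.97 - 0.52)
= 4.23 * 49.45
= 209.1735
R = 18538.87 / 209.1735
= 88.6292%

88.6292%


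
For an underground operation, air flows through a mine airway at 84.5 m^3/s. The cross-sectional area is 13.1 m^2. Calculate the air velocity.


6.4504 m/s

Velocity = flow rate / cross-sectional area
= 84.5 / 13.1
= 6.4504 m/s


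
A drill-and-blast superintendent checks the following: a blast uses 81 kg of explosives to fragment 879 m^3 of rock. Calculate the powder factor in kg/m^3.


0.0922 kg/m^3

Powder factor = explosive mass / rock volume
= 81 / 879
= 0.0922 kg/m^3


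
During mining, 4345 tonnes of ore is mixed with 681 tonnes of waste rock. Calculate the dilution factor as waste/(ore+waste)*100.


13.5495%

Total material = ore + waste
= 4345 + 681 = 5026 tonnes
Dilution = waste / total * 100
= 681 / 5026 * 100
= 0.1354954238 * 100
= 13.5495%


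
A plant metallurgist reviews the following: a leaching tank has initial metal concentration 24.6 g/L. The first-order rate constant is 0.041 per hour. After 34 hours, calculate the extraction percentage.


75.1919%

Compute the exponent:
-k * t = -0.041 * 34 = -1.394
Remaining concentration:
C = 24.6 * exp(-1.394)
= 24.6 * 0.2480809934
= 6.102792437 g/L
Extracted = 24.6 - 6.102792437 = 18.49720756 g/L
Extraction % = 18.49720756 / 24.6 * 100
= 75.1919%


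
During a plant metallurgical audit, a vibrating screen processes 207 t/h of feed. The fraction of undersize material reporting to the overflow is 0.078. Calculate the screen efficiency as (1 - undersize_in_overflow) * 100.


92.2%

Screen efficiency = (1 - fraction of undersize in overflow) * 100
= (1 - 0.078) * 100
= 0.922 * 100
= 92.2%


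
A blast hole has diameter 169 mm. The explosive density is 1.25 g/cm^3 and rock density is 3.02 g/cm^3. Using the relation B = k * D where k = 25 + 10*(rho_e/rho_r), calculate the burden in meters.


First, compute k:
rho_e / rho_r = 1.25 / 3.02 = 0.4139072848
k = 25 + 10 * 0.4139072848 = 29.13907285
Then, compute burden:
B = k * D / 1000 = 29.13907285 * 169 / 1000
= 4924.503311 / 1000
= 4.9245 m

4.9245 m


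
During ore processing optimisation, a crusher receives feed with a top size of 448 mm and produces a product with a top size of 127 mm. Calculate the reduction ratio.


3.5276

Reduction ratio = feed size / product size
= 448 / 127
= 3.5276


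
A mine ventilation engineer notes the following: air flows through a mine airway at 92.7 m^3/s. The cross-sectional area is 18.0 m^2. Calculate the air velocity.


5.15 m/s

Velocity = flow rate / cross-sectional area
= 92.7 / 18.0
= 5.15 m/s


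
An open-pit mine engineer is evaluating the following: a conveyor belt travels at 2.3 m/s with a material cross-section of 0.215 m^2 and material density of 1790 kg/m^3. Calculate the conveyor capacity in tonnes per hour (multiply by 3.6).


Volumetric flow = speed * area
= 2.3 * 0.215 = 0.4945 m^3/s
Mass flow = volumetric * density
= 0.4945 * 1790 = 885.155 kg/s
Convert to t/h: multiply by 3.6
Capacity = 885.155 * 3.6
= 3186.558 t/h

3186.558 t/h


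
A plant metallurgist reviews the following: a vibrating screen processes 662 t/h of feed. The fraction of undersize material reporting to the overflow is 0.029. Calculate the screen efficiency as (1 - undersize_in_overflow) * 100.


Screen efficiency = (1 - fraction of undersize in overflow) * 100
= (1 - 0.029) * 100
= 0.971 * 100
= 97.1%

97.1%


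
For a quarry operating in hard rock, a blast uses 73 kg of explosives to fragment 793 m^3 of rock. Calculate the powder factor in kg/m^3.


Powder factor = explosive mass / rock volume
= 73 / 793
= 0.0921 kg/m^3

0.0921 kg/m^3


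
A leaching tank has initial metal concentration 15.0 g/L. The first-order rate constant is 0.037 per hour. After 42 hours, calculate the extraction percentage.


Compute the exponent:
-k * t = -0.037 * 42 = -1.554
Remaining concentration:
C = 15.0 * exp(-1.554)
= 15.0 * 0.2114006777
= 3.171010165 g/L
Extracted = 15.0 - 3.171010165 = 11.82898984 g/L
Extraction % = 11.82898984 / 15.0 * 100
= 78.8599%

78.8599%


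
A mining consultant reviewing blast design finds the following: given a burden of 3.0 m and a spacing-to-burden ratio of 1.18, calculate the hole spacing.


Spacing = burden * ratio
= 3.0 * 1.18
= 3.54 m

3.54 m


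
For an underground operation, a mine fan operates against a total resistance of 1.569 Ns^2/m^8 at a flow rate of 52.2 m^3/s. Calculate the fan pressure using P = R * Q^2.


4275.274 Pa

Compute Q^2:
Q^2 = 52.2^2 = 2724.84
Compute pressure:
P = R * Q^2 = 1.569 * 2724.84
= 4275.274 Pa


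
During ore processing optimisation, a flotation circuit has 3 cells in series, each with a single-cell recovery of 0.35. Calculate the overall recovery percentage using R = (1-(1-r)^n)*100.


Complement of single-cell recovery:
1 - r = 1 - 0.35 = 0.65
Raise to power n:
(1 - r)^3 = 0.65^3 = 0.274625
Overall recovery:
R = (1 - 0.274625) * 100
= 72.5375%

72.5375%


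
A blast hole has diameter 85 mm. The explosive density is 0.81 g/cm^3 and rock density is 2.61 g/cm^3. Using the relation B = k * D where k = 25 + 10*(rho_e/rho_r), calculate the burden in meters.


2.3888 m

First, compute k:
rho_e / rho_r = 0.81 / 2.61 = 0.3103448276
k = 25 + 10 * 0.3103448276 = 28.10344828
Then, compute burden:
B = k * D / 1000 = 28.10344828 * 85 / 1000
= 2388.793103 / 1000
= 2.3888 m


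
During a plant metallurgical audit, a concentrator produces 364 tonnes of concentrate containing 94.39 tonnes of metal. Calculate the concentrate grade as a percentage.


25.9313%

Grade = (metal in concentrate / concentrate mass) * 100
= (94.39 / 364) * 100
= 0.2593131868 * 100
= 25.9313%


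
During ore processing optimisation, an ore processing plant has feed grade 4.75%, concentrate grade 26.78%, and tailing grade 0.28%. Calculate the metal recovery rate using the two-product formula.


95.0996%

Using the two-product formula:
R = 100 * c * (f - t) / (f * (c - t))
Numerator = 100 * 26.78 * (4.75 - 0.28)
= 100 * 26.78 * 4.47
= 11970.66
Denominator = 4.75 * (26.78 - 0.28)
= 4.75 * 26.5
= 125.875
R = 11970.66 / 125.875
= 95.0996%


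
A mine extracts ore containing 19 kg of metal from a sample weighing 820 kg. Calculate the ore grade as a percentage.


Ore grade = (metal mass / ore mass) * 100
= (19 / 820) * 100
= 0.02317073171 * 100
= 2.3171%

2.3171%


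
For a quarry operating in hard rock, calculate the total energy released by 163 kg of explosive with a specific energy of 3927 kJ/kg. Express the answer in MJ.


Energy = mass * specific_energy / 1000
= 163 * 3927 / 1000
= 640101 / 1000
= 640.101 MJ

640.101 MJ


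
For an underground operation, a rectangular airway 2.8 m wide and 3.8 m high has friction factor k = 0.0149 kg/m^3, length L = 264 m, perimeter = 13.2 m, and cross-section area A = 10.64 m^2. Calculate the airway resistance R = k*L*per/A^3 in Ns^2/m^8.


0.0431 Ns^2/m^8

Compute the numerator:
k * L * per = 0.0149 * 264 * 13.2
= 51.92352
Compute the denominator:
A^3 = 10.64^3 = 1204.550144
Resistance:
R = 51.92352 / 1204.550144
= 0.0431 Ns^2/m^8


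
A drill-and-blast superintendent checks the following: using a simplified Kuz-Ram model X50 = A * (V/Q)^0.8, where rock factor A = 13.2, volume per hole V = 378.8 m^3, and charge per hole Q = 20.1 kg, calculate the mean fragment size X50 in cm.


138.2754 cm

Compute V/Q:
V/Q = 378.8 / 20.1 = 18.84577114
Raise to the power 0.8:
(V/Q)^0.8 = 18.84577114^0.8 = 10.47541242
Multiply by A:
X50 = 13.2 * 10.47541242
= 138.2754 cm


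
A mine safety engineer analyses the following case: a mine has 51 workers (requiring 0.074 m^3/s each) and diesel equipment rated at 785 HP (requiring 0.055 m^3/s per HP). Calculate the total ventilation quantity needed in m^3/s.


Airflow for workers:
Q_people = 51 * 0.074 = 3.774 m^3/s
Airflow for diesel equipment:
Q_diesel = 785 * 0.055 = 43.175 m^3/s
Total ventilation:
Q_total = 3.774 + 43.175
= 46.949 m^3/s

46.949 m^3/s


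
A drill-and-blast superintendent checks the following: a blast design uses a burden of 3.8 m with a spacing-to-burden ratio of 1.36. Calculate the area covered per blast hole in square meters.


19.6384 m^2

First, find the spacing:
Spacing = burden * ratio = 3.8 * 1.36
= 5.168 m
Then, calculate the area:
Area = burden * spacing = 3.8 * 5.168
= 19.6384 m^2


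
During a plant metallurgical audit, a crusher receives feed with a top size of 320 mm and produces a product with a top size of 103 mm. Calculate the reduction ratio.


Reduction ratio = feed size / product size
= 320 / 103
= 3.1068

3.1068


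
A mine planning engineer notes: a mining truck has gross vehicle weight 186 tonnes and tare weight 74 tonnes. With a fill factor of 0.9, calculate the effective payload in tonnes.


Maximum payload = gross - tare
= 186 - 74 = 112 tonnes
Effective payload = max payload * fill factor
= 112 * 0.9
= 100.8 tonnes

100.8 tonnes


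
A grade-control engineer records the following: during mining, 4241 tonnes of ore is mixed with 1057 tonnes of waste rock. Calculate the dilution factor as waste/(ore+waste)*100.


Total material = ore + waste
= 4241 + 1057 = 5298 tonnes
Dilution = waste / total * 100
= 1057 / 5298 * 100
= 0.1995092488 * 100
= 19.9509%

19.9509%


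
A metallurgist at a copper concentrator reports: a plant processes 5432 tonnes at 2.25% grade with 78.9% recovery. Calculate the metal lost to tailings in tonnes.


25.7884 tonnes

Total metal in feed:
= 5432 * 2.25 / 100 = 122.22 tonnes
Metal recovered:
= 122.22 * 78.9 / 100 = 96.43158 tonnes
Metal lost to tailings:
= 122.22 - 96.43158
= 25.7884 tonnes


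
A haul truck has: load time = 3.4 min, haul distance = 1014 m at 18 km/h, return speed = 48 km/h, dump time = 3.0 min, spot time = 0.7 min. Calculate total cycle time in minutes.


Convert haul speed to m/min: 18 * 1000/60 = 300 m/min
Haul time = 1014 / 300 = 3.38 min
Convert return speed to m/min: 48 * 1000/60 = 800 m/min
Return time = 1014 / 800 = 1.2675 min
Total cycle time:
= 3.4 + 3.38 + 3.0 + 1.2675 + 0.7
= 11.7475 min

11.7475 min


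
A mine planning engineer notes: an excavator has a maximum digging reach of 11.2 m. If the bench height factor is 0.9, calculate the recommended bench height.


10.08 m

Bench height = reach * factor
= 11.2 * 0.9
= 10.08 m


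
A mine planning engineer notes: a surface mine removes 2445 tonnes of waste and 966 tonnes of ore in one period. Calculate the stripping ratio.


Stripping ratio = waste tonnage / ore tonnage
= 2445 / 966
= 2.5311

2.5311
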